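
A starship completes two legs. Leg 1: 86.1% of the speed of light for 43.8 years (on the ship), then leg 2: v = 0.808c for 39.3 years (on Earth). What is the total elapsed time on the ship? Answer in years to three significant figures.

Leg 1: 43.8 years is already measured on the ship.
Leg 2: γ = 1/√(1 − 0.808²) = 1/√0.3471 = 1.697; τ_2 = 39.3/1.697 = 23.15 years.
Total: 43.80 + 23.15 years.

τ = 67.0 years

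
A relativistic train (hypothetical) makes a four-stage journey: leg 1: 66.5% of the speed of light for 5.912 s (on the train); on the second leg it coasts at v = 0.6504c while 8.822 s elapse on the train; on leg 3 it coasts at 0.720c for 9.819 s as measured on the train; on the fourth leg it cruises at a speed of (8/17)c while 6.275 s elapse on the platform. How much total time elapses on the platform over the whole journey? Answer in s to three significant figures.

Leg 1: β = 0.665; γ = 1/√(1 − 0.665²) = 1/√0.5578 = 1.339; Δt_1 = 1.339 × 5.912 = 7.916 s.
Leg 2: γ = 1/√(1 − 0.6504²) = 1/√0.5770 = 1.316; Δt_2 = 1.316 × 8.822 = 11.61 s.
Leg 3: γ = 1/√(1 − 0.720²) = 1/√0.4816 = 1.441; Δt_3 = 1.441 × 9.819 = 14.15 s.
Leg 4: 6.275 s is already measured on the platform.
Total: 7.916 + 11.61 + 14.15 + 6.275 s.

Δt = 40.0 s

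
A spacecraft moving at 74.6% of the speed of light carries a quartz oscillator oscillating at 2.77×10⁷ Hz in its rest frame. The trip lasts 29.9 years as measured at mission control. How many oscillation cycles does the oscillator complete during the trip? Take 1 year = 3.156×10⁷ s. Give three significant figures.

β = 0.746; γ = 1/√(1 − 0.746²) = 1/√0.4435 = 1.502
The oscillator's own cycle count is N = f × τ where τ is the proper time aboard the spacecraft. τ = Δt/γ = 29.9/1.502 = 19.91 years = 6.284×10⁸ s.
N = 2.77×10⁷ × 6.284×10⁸ = 1.741×10¹⁶.

N = 1.74×10¹⁶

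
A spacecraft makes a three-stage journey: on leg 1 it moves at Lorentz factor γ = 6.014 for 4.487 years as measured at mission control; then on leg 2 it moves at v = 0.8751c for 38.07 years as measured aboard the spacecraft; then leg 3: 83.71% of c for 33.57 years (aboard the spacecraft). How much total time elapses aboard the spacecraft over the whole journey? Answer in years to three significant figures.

Leg 1: γ = 6.014; τ_1 = 4.487/6.014 = 0.7461 years.
Leg 2: 38.07 years is already measured aboard the spacecraft.
Leg 3: 33.57 years is already measured aboard the spacecraft.
Total: 0.7461 + 38.07 + 33.57 years.

τ = 72.4 years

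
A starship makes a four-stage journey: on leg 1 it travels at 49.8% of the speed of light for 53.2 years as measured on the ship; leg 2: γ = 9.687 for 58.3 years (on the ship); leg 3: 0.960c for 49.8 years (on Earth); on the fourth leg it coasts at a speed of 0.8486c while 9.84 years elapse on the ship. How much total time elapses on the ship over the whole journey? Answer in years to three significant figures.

τ = 135 years

Leg 1: 53.2 years is already measured on the ship.
Leg 2: 58.3 years is already measured on the ship.
Leg 3: γ = 1/√(1 − 0.960²) = 25/7 ≈ 3.571; τ_3 = 49.8/3.571 = 13.94 years.
Leg 4: 9.84 years is already measured on the ship.
Total: 53.20 + 58.30 + 13.94 + 9.840 years.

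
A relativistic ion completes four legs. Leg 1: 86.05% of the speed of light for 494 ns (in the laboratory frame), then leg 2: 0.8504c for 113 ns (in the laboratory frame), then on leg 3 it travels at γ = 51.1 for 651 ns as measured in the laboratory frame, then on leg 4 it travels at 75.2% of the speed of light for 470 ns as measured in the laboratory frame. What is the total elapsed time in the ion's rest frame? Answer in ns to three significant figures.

τ = 634 ns

Leg 1: β = 0.8605; γ = 1/√(1 − 0.8605²) = 1/√0.2595 = 1.963; τ_1 = 494/1.963 = 251.7 ns.
Leg 2: γ = 1/√(1 − 0.8504²) = 1/√0.2768 = 1.901; τ_2 = 113/1.901 = 59.45 ns.
Leg 3: γ = 51.1; τ_3 = 651/51.10 = 12.74 ns.
Leg 4: β = 0.752; γ = 1/√(1 − 0.752²) = 1/√0.4345 = 1.517; τ_4 = 470/1.517 = 309.8 ns.
Total: 251.7 + 59.45 + 12.74 + 309.8 ns.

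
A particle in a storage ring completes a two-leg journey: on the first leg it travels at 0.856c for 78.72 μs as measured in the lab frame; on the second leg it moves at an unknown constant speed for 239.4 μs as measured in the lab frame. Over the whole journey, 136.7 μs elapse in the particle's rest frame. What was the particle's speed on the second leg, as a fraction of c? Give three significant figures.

Leg 1: γ = 1/√(1 − 0.856²) = 1/√0.2673 = 1.934; τ_1 = 78.72/1.934 = 40.70 μs.
Leg 2: speed unknown; τ_2 = 239.4/γ_2.
Total proper time: 40.70 + τ_2 = 136.7, so τ_2 = 136.7 − 40.70 = 96.00 μs.
γ_2 = 239.4/96.00 = 2.494; β = √(1 − 1/γ²) = √0.8392.

β = 0.916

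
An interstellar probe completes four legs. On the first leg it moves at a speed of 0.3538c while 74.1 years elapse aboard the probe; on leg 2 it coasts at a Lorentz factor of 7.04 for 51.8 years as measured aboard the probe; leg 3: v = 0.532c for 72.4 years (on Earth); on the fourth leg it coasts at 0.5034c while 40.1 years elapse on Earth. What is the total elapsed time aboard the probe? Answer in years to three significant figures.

Leg 1: 74.1 years is already measured aboard the probe.
Leg 2: 51.8 years is already measured aboard the probe.
Leg 3: γ = 1/√(1 − 0.532²) = 1/√0.7170 = 1.181; τ_3 = 72.4/1.181 = 61.30 years.
Leg 4: γ = 1/√(1 − 0.5034²) = 1/√0.7466 = 1.157; τ_4 = 40.1/1.157 = 34.65 years.
Total: 74.10 + 51.80 + 61.30 + 34.65 years.

τ = 222 years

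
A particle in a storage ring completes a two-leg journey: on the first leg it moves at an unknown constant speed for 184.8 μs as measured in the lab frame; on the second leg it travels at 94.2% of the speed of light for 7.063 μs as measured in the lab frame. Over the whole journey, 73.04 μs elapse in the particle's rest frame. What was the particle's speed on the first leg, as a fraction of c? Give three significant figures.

Leg 1: speed unknown; τ_1 = 184.8/γ_1.
Leg 2: β = 0.942; γ = 1/√(1 − 0.942²) = 1/√0.1126 = 2.980; τ_2 = 7.063/2.980 = 2.370 μs.
Total proper time: τ_1 + 2.370 = 73.04, so τ_1 = 73.04 − 2.370 = 70.67 μs.
γ_1 = 184.8/70.67 = 2.615; β = √(1 − 1/γ²) = √0.8538.

β = 0.924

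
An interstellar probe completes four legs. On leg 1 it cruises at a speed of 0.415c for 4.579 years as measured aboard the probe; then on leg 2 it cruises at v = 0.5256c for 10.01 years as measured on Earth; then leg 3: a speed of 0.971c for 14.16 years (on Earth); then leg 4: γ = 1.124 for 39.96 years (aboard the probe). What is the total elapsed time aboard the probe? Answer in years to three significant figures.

τ = 56.4 years

Leg 1: 4.579 years is already measured aboard the probe.
Leg 2: γ = 1/√(1 − 0.5256²) = 1/√0.7237 = 1.175; τ_2 = 10.01/1.175 = 8.516 years.
Leg 3: γ = 1/√(1 − 0.971²) = 1/√0.05716 = 4.183; τ_3 = 14.16/4.183 = 3.385 years.
Leg 4: 39.96 years is already measured aboard the probe.
Total: 4.579 + 8.516 + 3.385 + 39.96 years.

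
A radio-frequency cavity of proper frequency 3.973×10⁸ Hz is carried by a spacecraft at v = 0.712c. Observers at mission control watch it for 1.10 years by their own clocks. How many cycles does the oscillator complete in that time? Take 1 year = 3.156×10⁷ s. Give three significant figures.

N = 9.68×10¹⁵

γ = 1/√(1 − 0.712²) = 1/√0.4931 = 1.424
During 1.10 years of lab time, the oscillator's proper time advances by τ = Δt/γ = 1.10/1.424 = 0.7724 years = 2.438×10⁷ s.
N = f × τ = 3.973×10⁸ × 2.438×10⁷ = 9.685×10¹⁵.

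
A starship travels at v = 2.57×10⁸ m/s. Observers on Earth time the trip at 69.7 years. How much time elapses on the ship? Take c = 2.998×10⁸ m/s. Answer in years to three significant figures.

τ = 35.9 years

β = 2.57×10⁸/2.998×10⁸ = 0.8572; γ = 1/√(1 − 0.8572²) = 1.942
The interval measured on Earth is the dilated one; the clock on the ship measures the proper time τ = Δt/γ = 69.7/1.942 years.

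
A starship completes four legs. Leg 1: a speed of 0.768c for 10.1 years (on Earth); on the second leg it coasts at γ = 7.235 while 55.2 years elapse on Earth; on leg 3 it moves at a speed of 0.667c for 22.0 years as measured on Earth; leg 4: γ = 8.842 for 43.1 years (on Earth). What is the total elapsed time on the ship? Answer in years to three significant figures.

Leg 1: γ = 1/√(1 − 0.768²) = 1/√0.4102 = 1.561; τ_1 = 10.1/1.561 = 6.469 years.
Leg 2: γ = 7.235; τ_2 = 55.2/7.235 = 7.630 years.
Leg 3: γ = 1/√(1 − 0.667²) = 1/√0.5551 = 1.342; τ_3 = 22.0/1.342 = 16.39 years.
Leg 4: γ = 8.842; τ_4 = 43.1/8.842 = 4.874 years.
Total: 6.469 + 7.630 + 16.39 + 4.874 years.

τ = 35.4 years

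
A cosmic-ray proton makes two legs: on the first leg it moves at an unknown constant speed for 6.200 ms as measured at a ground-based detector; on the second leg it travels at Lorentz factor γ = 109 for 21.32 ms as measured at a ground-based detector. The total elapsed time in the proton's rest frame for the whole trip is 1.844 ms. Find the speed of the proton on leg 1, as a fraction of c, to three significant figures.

β = 0.964

Leg 1: speed unknown; τ_1 = 6.200/γ_1.
Leg 2: γ = 109; τ_2 = 21.32/109.0 = 0.1956 ms.
Total proper time: τ_1 + 0.1956 = 1.844, so τ_1 = 1.844 − 0.1956 = 1.648 ms.
γ_1 = 6.200/1.648 = 3.761; β = √(1 − 1/γ²) = √0.9293.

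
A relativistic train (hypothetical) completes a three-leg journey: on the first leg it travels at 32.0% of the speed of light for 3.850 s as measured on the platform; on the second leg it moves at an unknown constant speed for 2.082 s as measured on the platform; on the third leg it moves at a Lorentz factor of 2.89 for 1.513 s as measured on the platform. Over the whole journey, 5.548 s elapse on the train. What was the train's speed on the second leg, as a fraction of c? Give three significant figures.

β = 0.750

Leg 1: β = 0.320; γ = 1/√(1 − 0.320²) = 1/√0.8976 = 1.056; τ_1 = 3.850/1.056 = 3.648 s.
Leg 2: speed unknown; τ_2 = 2.082/γ_2.
Leg 3: γ = 2.89; τ_3 = 1.513/2.890 = 0.5235 s.
Total proper time: 3.648 + τ_2 + 0.5235 = 5.548, so τ_2 = 5.548 − 4.171 = 1.377 s.
γ_2 = 2.082/1.377 = 1.512; β = √(1 − 1/γ²) = √0.5626.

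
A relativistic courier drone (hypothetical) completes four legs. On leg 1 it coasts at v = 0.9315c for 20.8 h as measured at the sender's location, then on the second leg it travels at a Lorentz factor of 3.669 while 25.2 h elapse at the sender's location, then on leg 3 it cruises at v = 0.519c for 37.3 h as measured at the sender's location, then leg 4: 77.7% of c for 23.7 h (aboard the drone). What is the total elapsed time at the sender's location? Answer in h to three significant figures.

Δt = 121 h

Leg 1: 20.8 h is already measured at the sender's location.
Leg 2: 25.2 h is already measured at the sender's location.
Leg 3: 37.3 h is already measured at the sender's location.
Leg 4: β = 0.777; γ = 1/√(1 − 0.777²) = 1/√0.3963 = 1.589; Δt_4 = 1.589 × 23.7 = 37.65 h.
Total: 20.80 + 25.20 + 37.30 + 37.65 h.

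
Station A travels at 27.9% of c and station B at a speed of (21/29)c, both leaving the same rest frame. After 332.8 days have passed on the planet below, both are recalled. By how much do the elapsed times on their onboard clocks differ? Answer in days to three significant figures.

A: β = 0.279; γ = 1/√(1 − 0.279²) = 1/√0.9222 = 1.041; τ_A = 332.8/1.041 = 319.6 days.
B: γ = 1/√(1 − (21/29)²) = 29/20 = 1.450; τ_B = 332.8/1.450 = 229.5 days.

|τ_A − τ_B| = 90.1 days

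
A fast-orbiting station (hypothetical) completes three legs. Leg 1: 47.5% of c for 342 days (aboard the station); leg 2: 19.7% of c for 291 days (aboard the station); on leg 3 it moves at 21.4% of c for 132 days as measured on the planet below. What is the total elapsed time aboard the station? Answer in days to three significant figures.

τ = 762 days

Leg 1: 342 days is already measured aboard the station.
Leg 2: 291 days is already measured aboard the station.
Leg 3: β = 0.214; γ = 1/√(1 − 0.214²) = 1/√0.9542 = 1.024; τ_3 = 132/1.024 = 128.9 days.
Total: 342.0 + 291.0 + 128.9 days.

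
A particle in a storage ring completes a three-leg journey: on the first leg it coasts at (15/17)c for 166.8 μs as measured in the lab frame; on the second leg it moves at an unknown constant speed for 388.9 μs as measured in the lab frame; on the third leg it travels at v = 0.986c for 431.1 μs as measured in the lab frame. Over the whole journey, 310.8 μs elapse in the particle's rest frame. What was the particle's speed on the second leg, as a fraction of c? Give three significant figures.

Leg 1: γ = 1/√(1 − (15/17)²) = 17/8 = 2.125; τ_1 = 166.8/2.125 = 78.49 μs.
Leg 2: speed unknown; τ_2 = 388.9/γ_2.
Leg 3: γ = 1/√(1 − 0.986²) = 1/√0.02780 = 5.997; τ_3 = 431.1/5.997 = 71.88 μs.
Total proper time: 78.49 + τ_2 + 71.88 = 310.8, so τ_2 = 310.8 − 150.4 = 160.4 μs.
γ_2 = 388.9/160.4 = 2.424; β = √(1 − 1/γ²) = √0.8298.

β = 0.911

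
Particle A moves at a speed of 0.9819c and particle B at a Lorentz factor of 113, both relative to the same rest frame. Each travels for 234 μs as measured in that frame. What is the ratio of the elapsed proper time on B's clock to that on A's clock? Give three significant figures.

A: γ = 1/√(1 − 0.9819²) = 1/√0.03587 = 5.280. B: γ = 113.
τ_A/τ_B = γ_B/γ_A = 113.0/5.280 = 21.40, so τ_B/τ_A = 0.04672.

τ_B/τ_A = 0.0467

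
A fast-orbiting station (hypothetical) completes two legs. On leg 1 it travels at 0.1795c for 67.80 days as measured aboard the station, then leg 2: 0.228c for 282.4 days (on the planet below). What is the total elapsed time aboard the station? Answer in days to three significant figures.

τ = 343 days

Leg 1: 67.80 days is already measured aboard the station.
Leg 2: γ = 1/√(1 − 0.228²) = 1/√0.9480 = 1.027; τ_2 = 282.4/1.027 = 275.0 days.
Total: 67.80 + 275.0 days.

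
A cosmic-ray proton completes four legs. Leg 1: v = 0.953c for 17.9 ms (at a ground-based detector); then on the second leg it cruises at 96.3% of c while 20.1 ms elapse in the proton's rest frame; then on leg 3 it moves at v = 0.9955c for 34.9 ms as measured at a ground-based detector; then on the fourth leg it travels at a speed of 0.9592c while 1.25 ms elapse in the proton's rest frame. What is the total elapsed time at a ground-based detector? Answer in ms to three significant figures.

Leg 1: 17.9 ms is already measured at a ground-based detector.
Leg 2: β = 0.963; γ = 1/√(1 − 0.963²) = 1/√0.07263 = 3.711; Δt_2 = 3.711 × 20.1 = 74.58 ms.
Leg 3: 34.9 ms is already measured at a ground-based detector.
Leg 4: γ = 1/√(1 − 0.9592²) = 1/√0.07994 = 3.537; Δt_4 = 3.537 × 1.25 = 4.421 ms.
Total: 17.90 + 74.58 + 34.90 + 4.421 ms.

Δt = 132 ms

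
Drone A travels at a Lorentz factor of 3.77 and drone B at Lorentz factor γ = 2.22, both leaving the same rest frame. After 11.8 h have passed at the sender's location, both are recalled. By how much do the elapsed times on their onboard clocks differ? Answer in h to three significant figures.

|τ_A − τ_B| = 2.19 h

A: γ = 3.77; τ_A = 11.8/3.770 = 3.130 h.
B: γ = 2.22; τ_B = 11.8/2.220 = 5.315 h.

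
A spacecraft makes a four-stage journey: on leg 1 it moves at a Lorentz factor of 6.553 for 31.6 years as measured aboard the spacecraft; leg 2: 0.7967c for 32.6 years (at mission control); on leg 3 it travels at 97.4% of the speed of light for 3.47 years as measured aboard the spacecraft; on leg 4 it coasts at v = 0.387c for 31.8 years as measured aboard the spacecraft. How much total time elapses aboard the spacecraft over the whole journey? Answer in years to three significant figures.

Leg 1: 31.6 years is already measured aboard the spacecraft.
Leg 2: γ = 1/√(1 − 0.7967²) = 1/√0.3653 = 1.655; τ_2 = 32.6/1.655 = 19.70 years.
Leg 3: 3.47 years is already measured aboard the spacecraft.
Leg 4: 31.8 years is already measured aboard the spacecraft.
Total: 31.60 + 19.70 + 3.470 + 31.80 years.

τ = 86.6 years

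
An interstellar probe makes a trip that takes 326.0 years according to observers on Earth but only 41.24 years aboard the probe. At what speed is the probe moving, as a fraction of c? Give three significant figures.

The proper time is measured aboard the probe (both events occur at the probe's location); Δt is measured on Earth. γ = Δt/τ = 326.0/41.24 = 7.905.
β = √(1 − 1/γ²) = √(1 − 0.01600) = √0.9840

v = 0.992c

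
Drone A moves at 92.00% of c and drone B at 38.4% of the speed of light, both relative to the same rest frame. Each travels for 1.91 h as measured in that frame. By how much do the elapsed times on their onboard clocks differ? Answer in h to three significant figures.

A: β = 0.9200; γ = 1/√(1 − 0.9200²) = 1/√0.1536 = 2.552; τ_A = 1.91/2.552 = 0.7486 h.
B: β = 0.384; γ = 1/√(1 − 0.384²) = 1/√0.8525 = 1.083; τ_B = 1.91/1.083 = 1.764 h.

|τ_A − τ_B| = 1.02 h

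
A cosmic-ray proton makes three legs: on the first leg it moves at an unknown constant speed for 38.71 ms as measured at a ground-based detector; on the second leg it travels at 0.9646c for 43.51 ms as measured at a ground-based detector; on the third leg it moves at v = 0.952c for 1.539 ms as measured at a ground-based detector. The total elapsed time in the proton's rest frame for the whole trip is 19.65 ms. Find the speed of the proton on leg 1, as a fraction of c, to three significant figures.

β = 0.980

Leg 1: speed unknown; τ_1 = 38.71/γ_1.
Leg 2: γ = 1/√(1 − 0.9646²) = 1/√0.06955 = 3.792; τ_2 = 43.51/3.792 = 11.47 ms.
Leg 3: γ = 1/√(1 − 0.952²) = 1/√0.09370 = 3.267; τ_3 = 1.539/3.267 = 0.4711 ms.
Total proper time: τ_1 + 11.47 + 0.4711 = 19.65, so τ_1 = 19.65 − 11.95 = 7.705 ms.
γ_1 = 38.71/7.705 = 5.024; β = √(1 − 1/γ²) = √0.9604.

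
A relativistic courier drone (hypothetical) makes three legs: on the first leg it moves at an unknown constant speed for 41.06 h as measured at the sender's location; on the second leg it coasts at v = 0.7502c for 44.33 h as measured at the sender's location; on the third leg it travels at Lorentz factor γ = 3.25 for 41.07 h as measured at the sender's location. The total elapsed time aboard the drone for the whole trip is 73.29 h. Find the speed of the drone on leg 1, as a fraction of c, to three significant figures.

Leg 1: speed unknown; τ_1 = 41.06/γ_1.
Leg 2: γ = 1/√(1 − 0.7502²) = 1/√0.4372 = 1.512; τ_2 = 44.33/1.512 = 29.31 h.
Leg 3: γ = 3.25; τ_3 = 41.07/3.250 = 12.64 h.
Total proper time: τ_1 + 29.31 + 12.64 = 73.29, so τ_1 = 73.29 − 41.95 = 31.34 h.
γ_1 = 41.06/31.34 = 1.310; β = √(1 − 1/γ²) = √0.4174.

β = 0.646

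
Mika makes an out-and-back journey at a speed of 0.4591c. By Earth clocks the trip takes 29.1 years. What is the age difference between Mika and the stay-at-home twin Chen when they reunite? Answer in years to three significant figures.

γ = 1/√(1 − 0.4591²) = 1/√0.7892 = 1.126
Mika's elapsed proper time: τ = 29.1/1.126 = 25.85 years.
Age gap = Δt − τ = 29.1 − 25.85 years.

Δt − τ = 3.25 years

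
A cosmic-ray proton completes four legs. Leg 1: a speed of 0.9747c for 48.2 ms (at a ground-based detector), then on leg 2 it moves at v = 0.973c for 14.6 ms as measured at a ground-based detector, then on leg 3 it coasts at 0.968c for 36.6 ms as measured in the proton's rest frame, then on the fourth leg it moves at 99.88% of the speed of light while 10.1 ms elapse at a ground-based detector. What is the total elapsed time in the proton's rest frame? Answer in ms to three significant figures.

τ = 51.2 ms

Leg 1: γ = 1/√(1 − 0.9747²) = 1/√0.04996 = 4.474; τ_1 = 48.2/4.474 = 10.77 ms.
Leg 2: γ = 1/√(1 − 0.973²) = 1/√0.05327 = 4.333; τ_2 = 14.6/4.333 = 3.370 ms.
Leg 3: 36.6 ms is already measured in the proton's rest frame.
Leg 4: β = 0.9988; γ = 1/√(1 − 0.9988²) = 1/√0.002399 = 20.42; τ_4 = 10.1/20.42 = 0.4946 ms.
Total: 10.77 + 3.370 + 36.60 + 0.4946 ms.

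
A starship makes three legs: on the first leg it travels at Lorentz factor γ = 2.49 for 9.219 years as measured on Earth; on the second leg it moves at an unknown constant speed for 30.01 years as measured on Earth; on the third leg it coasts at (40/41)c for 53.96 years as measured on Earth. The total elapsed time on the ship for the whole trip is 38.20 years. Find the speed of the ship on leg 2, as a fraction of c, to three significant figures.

β = 0.656

Leg 1: γ = 2.49; τ_1 = 9.219/2.490 = 3.702 years.
Leg 2: speed unknown; τ_2 = 30.01/γ_2.
Leg 3: γ = 1/√(1 − (40/41)²) = 41/9 ≈ 4.556; τ_3 = 53.96/4.556 = 11.84 years.
Total proper time: 3.702 + τ_2 + 11.84 = 38.20, so τ_2 = 38.20 − 15.55 = 22.65 years.
γ_2 = 30.01/22.65 = 1.325; β = √(1 − 1/γ²) = √0.4302.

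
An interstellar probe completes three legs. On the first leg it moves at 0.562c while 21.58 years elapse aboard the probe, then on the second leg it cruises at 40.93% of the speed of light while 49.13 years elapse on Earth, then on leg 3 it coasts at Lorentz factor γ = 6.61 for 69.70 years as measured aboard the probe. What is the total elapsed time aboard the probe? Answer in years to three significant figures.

Leg 1: 21.58 years is already measured aboard the probe.
Leg 2: β = 0.4093; γ = 1/√(1 − 0.4093²) = 1/√0.8325 = 1.096; τ_2 = 49.13/1.096 = 44.83 years.
Leg 3: 69.70 years is already measured aboard the probe.
Total: 21.58 + 44.83 + 69.70 years.

τ = 136 years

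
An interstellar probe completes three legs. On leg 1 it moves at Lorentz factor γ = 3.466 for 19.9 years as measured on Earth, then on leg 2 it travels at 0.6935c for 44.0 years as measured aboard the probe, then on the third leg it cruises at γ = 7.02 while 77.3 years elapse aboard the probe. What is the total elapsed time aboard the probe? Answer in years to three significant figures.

τ = 127 years

Leg 1: γ = 3.466; τ_1 = 19.9/3.466 = 5.741 years.
Leg 2: 44.0 years is already measured aboard the probe.
Leg 3: 77.3 years is already measured aboard the probe.
Total: 5.741 + 44.00 + 77.30 years.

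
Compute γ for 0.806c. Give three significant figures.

γ = 1.69

γ = 1/√(1 − 0.806²) = 1/√0.3504 = 1.689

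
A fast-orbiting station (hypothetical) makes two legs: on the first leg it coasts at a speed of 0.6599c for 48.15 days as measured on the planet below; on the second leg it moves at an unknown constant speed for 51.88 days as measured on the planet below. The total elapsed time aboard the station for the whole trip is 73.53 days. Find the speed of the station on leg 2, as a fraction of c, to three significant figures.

Leg 1: γ = 1/√(1 − 0.6599²) = 1/√0.5645 = 1.331; τ_1 = 48.15/1.331 = 36.18 days.
Leg 2: speed unknown; τ_2 = 51.88/γ_2.
Total proper time: 36.18 + τ_2 = 73.53, so τ_2 = 73.53 − 36.18 = 37.35 days.
γ_2 = 51.88/37.35 = 1.389; β = √(1 − 1/γ²) = √0.4816.

β = 0.694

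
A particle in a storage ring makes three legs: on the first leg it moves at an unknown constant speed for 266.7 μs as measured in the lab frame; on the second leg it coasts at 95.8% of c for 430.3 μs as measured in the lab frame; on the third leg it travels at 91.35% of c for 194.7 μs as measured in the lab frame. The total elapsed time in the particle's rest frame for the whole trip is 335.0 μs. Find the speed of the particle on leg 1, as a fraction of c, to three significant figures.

β = 0.868

Leg 1: speed unknown; τ_1 = 266.7/γ_1.
Leg 2: β = 0.958; γ = 1/√(1 − 0.958²) = 1/√0.08224 = 3.487; τ_2 = 430.3/3.487 = 123.4 μs.
Leg 3: β = 0.9135; γ = 1/√(1 − 0.9135²) = 1/√0.1655 = 2.458; τ_3 = 194.7/2.458 = 79.21 μs.
Total proper time: τ_1 + 123.4 + 79.21 = 335.0, so τ_1 = 335.0 − 202.6 = 132.4 μs.
γ_1 = 266.7/132.4 = 2.014; β = √(1 − 1/γ²) = √0.7536.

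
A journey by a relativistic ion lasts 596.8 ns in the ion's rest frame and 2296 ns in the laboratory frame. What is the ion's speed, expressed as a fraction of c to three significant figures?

The proper time is measured in the ion's rest frame (both events occur at the ion's location); Δt is measured in the laboratory frame. γ = Δt/τ = 2296/596.8 = 3.847.
β = √(1 − 1/γ²) = √(1 − 0.06756) = √0.9324

β = 0.966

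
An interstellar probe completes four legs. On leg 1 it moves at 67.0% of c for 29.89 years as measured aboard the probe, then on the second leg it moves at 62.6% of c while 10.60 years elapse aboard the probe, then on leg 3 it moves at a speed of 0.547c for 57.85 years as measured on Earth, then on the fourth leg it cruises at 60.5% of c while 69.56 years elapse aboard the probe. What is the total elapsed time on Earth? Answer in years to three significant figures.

Δt = 199 years

Leg 1: β = 0.670; γ = 1/√(1 − 0.670²) = 1/√0.5511 = 1.347; Δt_1 = 1.347 × 29.89 = 40.26 years.
Leg 2: β = 0.626; γ = 1/√(1 − 0.626²) = 1/√0.6081 = 1.282; Δt_2 = 1.282 × 10.60 = 13.59 years.
Leg 3: 57.85 years is already measured on Earth.
Leg 4: β = 0.605; γ = 1/√(1 − 0.605²) = 1/√0.6340 = 1.256; Δt_4 = 1.256 × 69.56 = 87.36 years.
Total: 40.26 + 13.59 + 57.85 + 87.36 years.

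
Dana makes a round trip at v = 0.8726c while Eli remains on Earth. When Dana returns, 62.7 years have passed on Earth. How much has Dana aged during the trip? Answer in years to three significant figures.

γ = 1/√(1 − 0.8726²) = 1/√0.2386 = 2.047
Dana's clock measures proper time along the trip: τ = Δt/γ = 62.7/2.047 years.

τ = 30.6 years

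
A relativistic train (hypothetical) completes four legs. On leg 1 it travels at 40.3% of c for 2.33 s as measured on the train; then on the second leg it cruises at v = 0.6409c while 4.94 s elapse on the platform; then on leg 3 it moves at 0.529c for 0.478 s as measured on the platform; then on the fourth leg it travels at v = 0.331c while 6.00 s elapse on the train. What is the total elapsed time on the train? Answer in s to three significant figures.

τ = 12.5 s

Leg 1: 2.33 s is already measured on the train.
Leg 2: γ = 1/√(1 − 0.6409²) = 1/√0.5892 = 1.303; τ_2 = 4.94/1.303 = 3.792 s.
Leg 3: γ = 1/√(1 − 0.529²) = 1/√0.7202 = 1.178; τ_3 = 0.478/1.178 = 0.4056 s.
Leg 4: 6.00 s is already measured on the train.
Total: 2.330 + 3.792 + 0.4056 + 6.000 s.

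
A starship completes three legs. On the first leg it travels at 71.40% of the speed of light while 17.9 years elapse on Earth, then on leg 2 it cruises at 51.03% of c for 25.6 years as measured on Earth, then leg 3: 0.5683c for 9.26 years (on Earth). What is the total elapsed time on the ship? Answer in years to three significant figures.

τ = 42.2 years

Leg 1: β = 0.7140; γ = 1/√(1 − 0.7140²) = 1/√0.4902 = 1.428; τ_1 = 17.9/1.428 = 12.53 years.
Leg 2: β = 0.5103; γ = 1/√(1 − 0.5103²) = 1/√0.7396 = 1.163; τ_2 = 25.6/1.163 = 22.02 years.
Leg 3: γ = 1/√(1 − 0.5683²) = 1/√0.6770 = 1.215; τ_3 = 9.26/1.215 = 7.619 years.
Total: 12.53 + 22.02 + 7.619 years.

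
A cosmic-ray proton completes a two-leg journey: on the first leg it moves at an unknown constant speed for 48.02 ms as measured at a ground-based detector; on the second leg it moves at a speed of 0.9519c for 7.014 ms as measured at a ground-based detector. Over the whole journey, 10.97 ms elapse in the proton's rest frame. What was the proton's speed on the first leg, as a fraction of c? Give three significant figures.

Leg 1: speed unknown; τ_1 = 48.02/γ_1.
Leg 2: γ = 1/√(1 − 0.9519²) = 1/√0.09389 = 3.264; τ_2 = 7.014/3.264 = 2.149 ms.
Total proper time: τ_1 + 2.149 = 10.97, so τ_1 = 10.97 − 2.149 = 8.821 ms.
γ_1 = 48.02/8.821 = 5.444; β = √(1 − 1/γ²) = √0.9663.

β = 0.983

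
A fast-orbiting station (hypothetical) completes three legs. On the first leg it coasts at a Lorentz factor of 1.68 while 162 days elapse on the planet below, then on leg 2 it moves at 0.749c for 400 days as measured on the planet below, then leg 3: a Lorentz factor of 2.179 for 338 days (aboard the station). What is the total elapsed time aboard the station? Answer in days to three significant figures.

τ = 699 days

Leg 1: γ = 1.68; τ_1 = 162/1.680 = 96.43 days.
Leg 2: γ = 1/√(1 − 0.749²) = 1/√0.4390 = 1.509; τ_2 = 400/1.509 = 265.0 days.
Leg 3: 338 days is already measured aboard the station.
Total: 96.43 + 265.0 + 338.0 days.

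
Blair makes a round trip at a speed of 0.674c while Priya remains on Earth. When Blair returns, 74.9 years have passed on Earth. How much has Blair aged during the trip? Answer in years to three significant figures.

γ = 1/√(1 − 0.674²) = 1/√0.5457 = 1.354
Blair's clock measures proper time along the trip: τ = Δt/γ = 74.9/1.354 years.

τ = 55.3 years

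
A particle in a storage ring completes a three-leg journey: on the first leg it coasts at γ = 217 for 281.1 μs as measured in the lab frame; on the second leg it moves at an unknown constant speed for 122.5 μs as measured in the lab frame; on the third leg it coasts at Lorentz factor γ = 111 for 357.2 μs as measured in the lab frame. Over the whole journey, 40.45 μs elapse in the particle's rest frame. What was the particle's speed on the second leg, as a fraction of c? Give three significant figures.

β = 0.956

Leg 1: γ = 217; τ_1 = 281.1/217.0 = 1.295 μs.
Leg 2: speed unknown; τ_2 = 122.5/γ_2.
Leg 3: γ = 111; τ_3 = 357.2/111.0 = 3.218 μs.
Total proper time: 1.295 + τ_2 + 3.218 = 40.45, so τ_2 = 40.45 − 4.513 = 35.94 μs.
γ_2 = 122.5/35.94 = 3.409; β = √(1 − 1/γ²) = √0.9139.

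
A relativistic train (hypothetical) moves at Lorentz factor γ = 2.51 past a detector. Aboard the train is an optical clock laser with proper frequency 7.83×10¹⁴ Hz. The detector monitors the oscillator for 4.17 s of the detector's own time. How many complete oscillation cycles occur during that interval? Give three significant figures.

N = 1.30×10¹⁵

γ = 2.51
During 4.17 s of lab time, the oscillator's proper time advances by τ = Δt/γ = 4.17/2.510 = 1.661 s = 1.661×10⁰ s.
N = f × τ = 7.83×10¹⁴ × 1.661×10⁰ = 1.301×10¹⁵.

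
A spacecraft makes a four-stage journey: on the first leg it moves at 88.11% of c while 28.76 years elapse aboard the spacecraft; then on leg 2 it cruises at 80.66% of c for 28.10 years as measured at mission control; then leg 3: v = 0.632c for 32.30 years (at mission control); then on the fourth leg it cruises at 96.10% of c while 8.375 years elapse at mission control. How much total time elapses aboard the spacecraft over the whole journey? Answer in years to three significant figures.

τ = 72.7 years

Leg 1: 28.76 years is already measured aboard the spacecraft.
Leg 2: β = 0.8066; γ = 1/√(1 − 0.8066²) = 1/√0.3494 = 1.692; τ_2 = 28.10/1.692 = 16.61 years.
Leg 3: γ = 1/√(1 − 0.632²) = 1/√0.6006 = 1.290; τ_3 = 32.30/1.290 = 25.03 years.
Leg 4: β = 0.9610; γ = 1/√(1 − 0.9610²) = 1/√0.07648 = 3.616; τ_4 = 8.375/3.616 = 2.316 years.
Total: 28.76 + 16.61 + 25.03 + 2.316 years.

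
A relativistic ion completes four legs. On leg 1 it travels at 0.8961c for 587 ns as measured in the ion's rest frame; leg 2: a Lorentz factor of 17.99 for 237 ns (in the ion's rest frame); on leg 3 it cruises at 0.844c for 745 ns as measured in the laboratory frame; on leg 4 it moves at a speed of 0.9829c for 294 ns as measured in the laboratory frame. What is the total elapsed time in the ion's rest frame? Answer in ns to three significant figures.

Leg 1: 587 ns is already measured in the ion's rest frame.
Leg 2: 237 ns is already measured in the ion's rest frame.
Leg 3: γ = 1/√(1 − 0.844²) = 1/√0.2877 = 1.864; τ_3 = 745/1.864 = 399.6 ns.
Leg 4: γ = 1/√(1 − 0.9829²) = 1/√0.03391 = 5.431; τ_4 = 294/5.431 = 54.14 ns.
Total: 587.0 + 237.0 + 399.6 + 54.14 ns.

τ = 1280 ns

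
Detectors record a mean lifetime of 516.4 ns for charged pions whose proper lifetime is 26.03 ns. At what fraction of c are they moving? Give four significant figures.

γ = Δt/τ₀ = 516.4/26.03 = 19.84
β = √(1 − 1/γ²) = √(1 − 0.002541) = √0.9975

β = 0.9987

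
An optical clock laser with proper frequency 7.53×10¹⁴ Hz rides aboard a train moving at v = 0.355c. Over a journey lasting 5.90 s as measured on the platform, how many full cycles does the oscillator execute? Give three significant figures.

N = 4.15×10¹⁵

γ = 1/√(1 − 0.355²) = 1/√0.8740 = 1.070
The oscillator's own cycle count is N = f × τ where τ is the proper time on the train. τ = Δt/γ = 5.90/1.070 = 5.516 s = 5.516×10⁰ s.
N = 7.53×10¹⁴ × 5.516×10⁰ = 4.153×10¹⁵.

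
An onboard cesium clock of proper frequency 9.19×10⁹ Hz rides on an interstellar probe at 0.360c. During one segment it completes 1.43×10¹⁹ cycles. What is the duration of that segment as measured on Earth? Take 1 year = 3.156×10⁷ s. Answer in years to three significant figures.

Δt = 52.8 years

γ = 1/√(1 − 0.360²) = 1/√0.8704 = 1.072
Proper time for N cycles: τ = N/f = 1.43×10¹⁹/(9.19×10⁹) = 1.556×10⁹ s = 49.30 years.
Lab-frame duration Δt = γτ = 1.072 × 49.30 = 52.85 years.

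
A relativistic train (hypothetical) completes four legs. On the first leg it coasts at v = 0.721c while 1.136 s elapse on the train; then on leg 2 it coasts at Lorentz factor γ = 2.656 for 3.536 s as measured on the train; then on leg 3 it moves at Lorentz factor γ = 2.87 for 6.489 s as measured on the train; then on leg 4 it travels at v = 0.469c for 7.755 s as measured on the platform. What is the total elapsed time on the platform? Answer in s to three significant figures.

Leg 1: γ = 1/√(1 − 0.721²) = 1/√0.4802 = 1.443; Δt_1 = 1.443 × 1.136 = 1.639 s.
Leg 2: γ = 2.656; Δt_2 = 2.656 × 3.536 = 9.392 s.
Leg 3: γ = 2.87; Δt_3 = 2.870 × 6.489 = 18.62 s.
Leg 4: 7.755 s is already measured on the platform.
Total: 1.639 + 9.392 + 18.62 + 7.755 s.

Δt = 37.4 s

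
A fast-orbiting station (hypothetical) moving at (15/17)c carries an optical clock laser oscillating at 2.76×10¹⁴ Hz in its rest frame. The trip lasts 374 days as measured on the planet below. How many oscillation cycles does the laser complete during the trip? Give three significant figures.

N = 4.20×10²¹

γ = 1/√(1 − (15/17)²) = 17/8 = 2.125
The oscillator's own cycle count is N = f × τ where τ is the proper time aboard the station. τ = Δt/γ = 374/2.125 = 176.0 days = 1.521×10⁷ s.
N = 2.76×10¹⁴ × 1.521×10⁷ = 4.197×10²¹.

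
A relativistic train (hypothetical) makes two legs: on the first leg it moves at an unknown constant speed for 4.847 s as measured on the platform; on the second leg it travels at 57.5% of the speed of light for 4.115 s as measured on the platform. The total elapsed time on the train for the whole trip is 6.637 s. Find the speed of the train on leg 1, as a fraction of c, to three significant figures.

Leg 1: speed unknown; τ_1 = 4.847/γ_1.
Leg 2: β = 0.575; γ = 1/√(1 − 0.575²) = 1/√0.6694 = 1.222; τ_2 = 4.115/1.222 = 3.367 s.
Total proper time: τ_1 + 3.367 = 6.637, so τ_1 = 6.637 − 3.367 = 3.270 s.
γ_1 = 4.847/3.270 = 1.482; β = √(1 − 1/γ²) = √0.5448.

β = 0.738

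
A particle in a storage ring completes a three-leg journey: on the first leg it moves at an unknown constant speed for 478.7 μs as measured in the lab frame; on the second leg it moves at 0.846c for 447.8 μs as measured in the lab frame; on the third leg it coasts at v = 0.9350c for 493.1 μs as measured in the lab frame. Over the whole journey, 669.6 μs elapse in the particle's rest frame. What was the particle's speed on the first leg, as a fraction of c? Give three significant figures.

β = 0.845

Leg 1: speed unknown; τ_1 = 478.7/γ_1.
Leg 2: γ = 1/√(1 − 0.846²) = 1/√0.2843 = 1.876; τ_2 = 447.8/1.876 = 238.8 μs.
Leg 3: γ = 1/√(1 − 0.9350²) = 1/√0.1258 = 2.820; τ_3 = 493.1/2.820 = 174.9 μs.
Total proper time: τ_1 + 238.8 + 174.9 = 669.6, so τ_1 = 669.6 − 413.6 = 256.0 μs.
γ_1 = 478.7/256.0 = 1.870; β = √(1 − 1/γ²) = √0.7141.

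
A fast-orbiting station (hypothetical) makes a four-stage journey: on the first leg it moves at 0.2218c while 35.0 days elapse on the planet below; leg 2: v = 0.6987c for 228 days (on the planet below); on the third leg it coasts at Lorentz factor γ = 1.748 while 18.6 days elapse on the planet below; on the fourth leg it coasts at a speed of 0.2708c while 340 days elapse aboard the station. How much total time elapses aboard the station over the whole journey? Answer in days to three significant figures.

τ = 548 days

Leg 1: γ = 1/√(1 − 0.2218²) = 1/√0.9508 = 1.026; τ_1 = 35.0/1.026 = 34.13 days.
Leg 2: γ = 1/√(1 − 0.6987²) = 1/√0.5118 = 1.398; τ_2 = 228/1.398 = 163.1 days.
Leg 3: γ = 1.748; τ_3 = 18.6/1.748 = 10.64 days.
Leg 4: 340 days is already measured aboard the station.
Total: 34.13 + 163.1 + 10.64 + 340.0 days.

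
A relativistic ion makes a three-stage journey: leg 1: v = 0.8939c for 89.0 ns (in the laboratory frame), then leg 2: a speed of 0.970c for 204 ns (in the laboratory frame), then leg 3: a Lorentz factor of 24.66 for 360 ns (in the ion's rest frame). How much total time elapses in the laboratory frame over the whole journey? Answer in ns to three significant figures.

Δt = 9170 ns

Leg 1: 89.0 ns is already measured in the laboratory frame.
Leg 2: 204 ns is already measured in the laboratory frame.
Leg 3: γ = 24.66; Δt_3 = 24.66 × 360 = 8878 ns.
Total: 89.00 + 204.0 + 8878 ns.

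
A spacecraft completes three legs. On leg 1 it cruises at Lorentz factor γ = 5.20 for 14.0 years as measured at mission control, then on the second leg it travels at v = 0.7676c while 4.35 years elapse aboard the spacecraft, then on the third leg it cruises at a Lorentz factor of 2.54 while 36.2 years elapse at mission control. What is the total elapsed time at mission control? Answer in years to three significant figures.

Leg 1: 14.0 years is already measured at mission control.
Leg 2: γ = 1/√(1 − 0.7676²) = 1/√0.4108 = 1.560; Δt_2 = 1.560 × 4.35 = 6.787 years.
Leg 3: 36.2 years is already measured at mission control.
Total: 14.00 + 6.787 + 36.20 years.

Δt = 57.0 years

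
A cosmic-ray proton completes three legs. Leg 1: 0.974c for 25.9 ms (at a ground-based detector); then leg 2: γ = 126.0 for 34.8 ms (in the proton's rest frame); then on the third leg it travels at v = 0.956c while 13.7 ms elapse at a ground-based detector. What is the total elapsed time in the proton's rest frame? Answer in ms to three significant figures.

τ = 44.7 ms

Leg 1: γ = 1/√(1 − 0.974²) = 1/√0.05132 = 4.414; τ_1 = 25.9/4.414 = 5.868 ms.
Leg 2: 34.8 ms is already measured in the proton's rest frame.
Leg 3: γ = 1/√(1 − 0.956²) = 1/√0.08606 = 3.409; τ_3 = 13.7/3.409 = 4.019 ms.
Total: 5.868 + 34.80 + 4.019 ms.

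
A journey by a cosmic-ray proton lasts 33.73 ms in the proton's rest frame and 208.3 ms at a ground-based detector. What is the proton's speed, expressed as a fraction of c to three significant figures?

v = 0.987c

The proper time is measured in the proton's rest frame (both events occur at the proton's location); Δt is measured at a ground-based detector. γ = Δt/τ = 208.3/33.73 = 6.176.
β = √(1 − 1/γ²) = √(1 − 0.02622) = √0.9738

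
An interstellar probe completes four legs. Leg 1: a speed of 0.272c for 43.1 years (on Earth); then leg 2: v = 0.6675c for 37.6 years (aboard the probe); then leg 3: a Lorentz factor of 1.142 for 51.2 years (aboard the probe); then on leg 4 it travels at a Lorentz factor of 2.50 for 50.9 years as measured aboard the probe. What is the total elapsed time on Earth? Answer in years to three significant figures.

Leg 1: 43.1 years is already measured on Earth.
Leg 2: γ = 1/√(1 − 0.6675²) = 1/√0.5544 = 1.343; Δt_2 = 1.343 × 37.6 = 50.50 years.
Leg 3: γ = 1.142; Δt_3 = 1.142 × 51.2 = 58.47 years.
Leg 4: γ = 2.50; Δt_4 = 2.500 × 50.9 = 127.2 years.
Total: 43.10 + 50.50 + 58.47 + 127.2 years.

Δt = 279 years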